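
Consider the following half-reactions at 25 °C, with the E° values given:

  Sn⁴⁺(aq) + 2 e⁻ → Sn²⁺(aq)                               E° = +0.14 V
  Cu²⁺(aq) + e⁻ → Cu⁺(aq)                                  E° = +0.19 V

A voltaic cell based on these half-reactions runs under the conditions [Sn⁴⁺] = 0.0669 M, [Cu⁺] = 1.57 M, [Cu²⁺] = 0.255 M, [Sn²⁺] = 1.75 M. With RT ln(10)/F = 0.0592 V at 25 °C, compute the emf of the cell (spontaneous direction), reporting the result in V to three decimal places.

+0.045 V

Cu²⁺/Cu⁺ is the cathode (higher E°), Sn⁴⁺/Sn²⁺ the anode: E°cell = +0.19 − (+0.14) = +0.05 V, n = 2.
Overall: 2 Cu²⁺(aq) + Sn²⁺(aq) → 2 Cu⁺(aq) + Sn⁴⁺(aq)
Q = [Cu⁺]^2·[Sn⁴⁺] / ([Cu²⁺]^2·[Sn²⁺]); log Q = 0.161.
E = E° − (0.0592/n) log Q = +0.05 − (0.0592/2)(0.161) = +0.045 V.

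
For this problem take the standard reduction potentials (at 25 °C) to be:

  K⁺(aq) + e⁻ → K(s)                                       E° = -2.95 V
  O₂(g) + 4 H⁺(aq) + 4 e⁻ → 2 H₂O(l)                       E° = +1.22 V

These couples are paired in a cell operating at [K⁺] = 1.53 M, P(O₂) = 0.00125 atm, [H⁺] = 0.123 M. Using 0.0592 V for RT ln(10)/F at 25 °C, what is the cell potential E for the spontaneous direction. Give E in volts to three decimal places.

O₂/H₂O is the cathode (higher E°), K⁺/K the anode: E°cell = +1.22 − (-2.95) = +4.17 V, n = 4.
Overall: O₂(g) + 4 H⁺(aq) + 4 K(s) → 2 H₂O(l) + 4 K⁺(aq)
Q = [K⁺]^4 / (P(O₂)·[H⁺]^4); log Q = 7.282.
E = E° − (0.0592/n) log Q = +4.17 − (0.0592/4)(7.282) = +4.062 V.

+4.062 V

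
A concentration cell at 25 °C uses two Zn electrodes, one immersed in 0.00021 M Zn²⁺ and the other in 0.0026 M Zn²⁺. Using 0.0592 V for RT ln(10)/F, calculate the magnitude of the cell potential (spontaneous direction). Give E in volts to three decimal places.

For a concentration cell E°cell = 0. The 0.0026 M side is the cathode (reduction is favoured where [Zn²⁺] is higher).
With n = 2, E = −(0.0592/2) log([Zn²⁺]ₐₙ/[Zn²⁺]꜀ₐₜ) = −(0.0592/2) log(0.00021/0.0026) = −(0.0592/2)(-1.093) = +0.032 V.

+0.032 V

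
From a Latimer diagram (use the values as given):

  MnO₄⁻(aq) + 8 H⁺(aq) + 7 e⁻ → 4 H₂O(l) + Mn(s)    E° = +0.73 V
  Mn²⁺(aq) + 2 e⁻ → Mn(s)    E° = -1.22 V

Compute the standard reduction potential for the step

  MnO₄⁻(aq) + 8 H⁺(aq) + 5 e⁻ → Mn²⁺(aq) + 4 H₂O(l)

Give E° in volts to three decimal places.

Sequential free energies add, so n₃E°₃ = n₁E°₁ + n₂E°₂.
With n₃ = 7, and the known step contributing 2×(-1.22) V, the unknown satisfies 5·E° = 7×(+0.73) − 2×(-1.22) = +7.550.
E° = +7.550 / 5 = +1.510 V.

+1.510 V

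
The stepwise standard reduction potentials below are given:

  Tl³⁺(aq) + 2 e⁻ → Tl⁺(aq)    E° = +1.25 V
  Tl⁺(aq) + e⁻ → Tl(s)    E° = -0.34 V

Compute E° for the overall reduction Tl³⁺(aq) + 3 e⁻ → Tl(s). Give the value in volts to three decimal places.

+0.720 V

Adding the free-energy changes (−nFE°) of the two steps gives −n₃FE°₃ = −n₁FE°₁ − n₂FE°₂.
E°₃ = (2×+1.25 + 1×-0.34) / 3 = (+2.160) / 3 = +0.720 V.
E° values themselves are not directly additive — weighting by electron count is essential.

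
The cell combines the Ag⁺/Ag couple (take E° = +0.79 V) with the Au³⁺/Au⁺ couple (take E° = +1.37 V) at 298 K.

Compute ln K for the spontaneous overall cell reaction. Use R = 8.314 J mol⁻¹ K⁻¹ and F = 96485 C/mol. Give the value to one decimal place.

45.2

Cathode: Au³⁺/Au⁺; anode: Ag⁺/Ag. E°cell = (+1.37) − (+0.79) = +0.58 V, with n = 2.
ΔG° = −nFE° = −RT ln K, so ln K = nFE°/(RT) = (2)(96485)(+0.58) / ((8.314)(298)) = 45.174.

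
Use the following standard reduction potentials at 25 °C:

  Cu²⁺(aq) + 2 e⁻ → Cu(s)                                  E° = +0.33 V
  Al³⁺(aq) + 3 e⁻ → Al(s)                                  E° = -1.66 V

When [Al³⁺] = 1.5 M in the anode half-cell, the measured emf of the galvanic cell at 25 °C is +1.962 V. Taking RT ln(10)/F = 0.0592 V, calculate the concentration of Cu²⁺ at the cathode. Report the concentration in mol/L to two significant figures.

0.15 M

Cu²⁺/Cu is the cathode, Al³⁺/Al the anode: E°cell = +1.99 V, n = 6.
Overall reaction: 3 Cu²⁺(aq) + 2 Al(s) → 3 Cu(s) + 2 Al³⁺(aq); Q = [Al³⁺]^2/[Cu²⁺]^3.
From E = E° − (0.0592/n) log Q: log Q = (E° − E)·n/0.0592 = (+1.99 − (+1.962))·6/0.0592 = 2.8378.
So 3·log[Cu²⁺] = 2·log(1.5) − log Q = 0.3522 − (2.8378) = -2.4856; log[Cu²⁺] = -2.4856 / 3 = -0.8285; [Cu²⁺] = 10^(-0.8285) ≈ 0.15 M.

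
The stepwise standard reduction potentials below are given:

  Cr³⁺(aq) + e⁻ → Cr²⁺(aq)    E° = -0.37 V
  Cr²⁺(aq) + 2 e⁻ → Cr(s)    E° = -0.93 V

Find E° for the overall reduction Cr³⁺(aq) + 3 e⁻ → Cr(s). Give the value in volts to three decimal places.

Adding the free-energy changes (−nFE°) of the two steps gives −n₃FE°₃ = −n₁FE°₁ − n₂FE°₂.
E°₃ = (1×-0.37 + 2×-0.93) / 3 = (-2.230) / 3 = -0.743 V.

-0.743 V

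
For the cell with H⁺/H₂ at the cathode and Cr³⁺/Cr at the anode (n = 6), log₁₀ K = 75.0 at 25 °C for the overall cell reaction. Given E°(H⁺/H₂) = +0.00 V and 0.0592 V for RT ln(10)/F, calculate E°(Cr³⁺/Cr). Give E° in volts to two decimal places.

E°cell = (0.0592/n)·log K = (0.0592/6)(75.0) = +0.740 V.
Since H⁺/H₂ is the cathode and Cr³⁺/Cr the anode, E°cell = E°(H⁺/H₂) − E°(Cr³⁺/Cr).
So E°(Cr³⁺/Cr) = E°(H⁺/H₂) − E°cell = (+0.00) − (+0.740) = -0.74 V.

-0.74 V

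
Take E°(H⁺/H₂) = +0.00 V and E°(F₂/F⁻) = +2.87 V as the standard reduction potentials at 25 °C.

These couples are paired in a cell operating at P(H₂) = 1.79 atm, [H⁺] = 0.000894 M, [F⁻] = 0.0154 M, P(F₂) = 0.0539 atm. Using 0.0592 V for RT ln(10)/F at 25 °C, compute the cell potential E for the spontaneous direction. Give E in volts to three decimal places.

+3.128 V

F₂/F⁻ is the cathode (higher E°), H⁺/H₂ the anode: E°cell = +2.87 − (+0.00) = +2.87 V, n = 2.
Overall: F₂(g) + H₂(g) → 2 F⁻(aq) + 2 H⁺(aq)
Q = [F⁻]^2·[H⁺]^2 / (P(F₂)·P(H₂)); log Q = -8.707.
E = E° − (0.0592/n) log Q = +2.87 − (0.0592/2)(-8.707) = +3.128 V.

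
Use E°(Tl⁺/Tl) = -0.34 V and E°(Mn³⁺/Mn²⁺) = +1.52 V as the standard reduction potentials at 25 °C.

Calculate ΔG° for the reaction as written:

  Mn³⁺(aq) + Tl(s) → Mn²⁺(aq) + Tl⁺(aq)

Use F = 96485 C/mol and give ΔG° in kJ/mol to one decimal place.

-179.5 kJ/mol

As written, Mn³⁺/Mn²⁺ is reduced (cathode) and Tl⁺/Tl is oxidised (anode), so E°cell = (+1.52) − (-0.34) = +1.86 V.
Balancing electrons gives n = 1.
ΔG° = −nFE° = −(1)(96485)(+1.86) = -179,462 J = -179.5 kJ/mol.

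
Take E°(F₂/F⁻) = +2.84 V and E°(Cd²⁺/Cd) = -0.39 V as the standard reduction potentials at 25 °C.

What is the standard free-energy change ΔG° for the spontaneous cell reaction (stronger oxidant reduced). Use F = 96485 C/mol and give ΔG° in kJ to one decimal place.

-623.3 kJ

F₂/F⁻ (E° = +2.84 V) is the cathode; Cd²⁺/Cd (E° = -0.39 V) is the anode, so E°cell = +3.23 V.
Balancing electrons gives n = 2 (lcm of 2 and 2).
ΔG° = −nFE° = −(2)(96485)(+3.23) = -623,293 J = -623.3 kJ.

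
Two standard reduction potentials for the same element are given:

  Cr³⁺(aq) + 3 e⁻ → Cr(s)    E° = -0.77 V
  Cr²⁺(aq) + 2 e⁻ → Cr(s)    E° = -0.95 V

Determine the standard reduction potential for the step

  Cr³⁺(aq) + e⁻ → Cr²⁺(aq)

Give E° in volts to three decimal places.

-0.410 V

Sequential free energies add, so n₃E°₃ = n₁E°₁ + n₂E°₂.
With n₃ = 3, and the known step contributing 2×(-0.95) V, the unknown satisfies 1·E° = 3×(-0.77) − 2×(-0.95) = -0.410.
E° = -0.410 / 1 = -0.410 V.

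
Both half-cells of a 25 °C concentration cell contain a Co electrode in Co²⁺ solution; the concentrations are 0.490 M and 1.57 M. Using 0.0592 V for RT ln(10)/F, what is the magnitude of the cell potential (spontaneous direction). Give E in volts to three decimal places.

+0.015 V

For a concentration cell E°cell = 0. The 1.57 M side is the cathode (reduction is favoured where [Co²⁺] is higher).
With n = 2, E = −(0.0592/2) log([Co²⁺]ₐₙ/[Co²⁺]꜀ₐₜ) = −(0.0592/2) log(0.49/1.57) = −(0.0592/2)(-0.506) = +0.015 V.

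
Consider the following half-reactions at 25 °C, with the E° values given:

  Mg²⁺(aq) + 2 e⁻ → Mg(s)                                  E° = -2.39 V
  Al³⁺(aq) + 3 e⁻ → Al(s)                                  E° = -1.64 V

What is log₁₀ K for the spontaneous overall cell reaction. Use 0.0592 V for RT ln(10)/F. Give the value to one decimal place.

76.0

Cathode: Al³⁺/Al; anode: Mg²⁺/Mg. E°cell = +0.75 V, n = 6.
log K = nE°cell / 0.0592 = (6)(+0.75) / 0.0592 = 76.0.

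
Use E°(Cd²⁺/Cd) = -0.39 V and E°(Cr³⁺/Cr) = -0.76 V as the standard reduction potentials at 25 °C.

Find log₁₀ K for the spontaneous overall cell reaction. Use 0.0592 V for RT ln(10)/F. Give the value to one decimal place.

Cathode: Cd²⁺/Cd; anode: Cr³⁺/Cr. E°cell = +0.37 V, n = 6.
log K = nE°cell / 0.0592 = (6)(+0.37) / 0.0592 = 37.5.

37.5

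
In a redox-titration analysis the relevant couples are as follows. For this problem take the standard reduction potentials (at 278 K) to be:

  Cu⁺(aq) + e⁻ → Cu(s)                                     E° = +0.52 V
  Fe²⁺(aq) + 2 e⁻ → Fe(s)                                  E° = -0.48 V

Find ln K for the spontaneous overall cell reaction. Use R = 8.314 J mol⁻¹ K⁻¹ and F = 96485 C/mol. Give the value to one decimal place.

Cathode: Cu⁺/Cu; anode: Fe²⁺/Fe. E°cell = (+0.52) − (-0.48) = +1.00 V, with n = 2.
ΔG° = −nFE° = −RT ln K, so ln K = nFE°/(RT) = (2)(96485)(+1.00) / ((8.314)(278)) = 83.490.

83.5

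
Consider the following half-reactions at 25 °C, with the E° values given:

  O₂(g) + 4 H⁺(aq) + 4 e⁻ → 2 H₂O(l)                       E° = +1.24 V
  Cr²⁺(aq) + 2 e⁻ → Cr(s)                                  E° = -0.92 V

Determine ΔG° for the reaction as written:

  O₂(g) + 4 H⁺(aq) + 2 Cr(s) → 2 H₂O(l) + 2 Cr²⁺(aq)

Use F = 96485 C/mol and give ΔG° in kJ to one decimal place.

As written, O₂/H₂O is reduced (cathode) and Cr²⁺/Cr is oxidised (anode), so E°cell = (+1.24) − (-0.92) = +2.16 V.
Balancing electrons gives n = 4.
ΔG° = −nFE° = −(4)(96485)(+2.16) = -833,630 J = -833.6 kJ.

-833.6 kJ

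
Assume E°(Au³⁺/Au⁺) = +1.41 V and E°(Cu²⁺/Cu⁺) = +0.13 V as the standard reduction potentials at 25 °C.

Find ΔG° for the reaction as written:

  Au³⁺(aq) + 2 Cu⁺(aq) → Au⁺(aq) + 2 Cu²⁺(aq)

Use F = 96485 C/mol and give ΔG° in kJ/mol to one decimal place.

As written, Au³⁺/Au⁺ is reduced (cathode) and Cu²⁺/Cu⁺ is oxidised (anode), so E°cell = (+1.41) − (+0.13) = +1.28 V.
Balancing electrons gives n = 2.
ΔG° = −nFE° = −(2)(96485)(+1.28) = -247,002 J = -247.0 kJ/mol.

-247.0 kJ/mol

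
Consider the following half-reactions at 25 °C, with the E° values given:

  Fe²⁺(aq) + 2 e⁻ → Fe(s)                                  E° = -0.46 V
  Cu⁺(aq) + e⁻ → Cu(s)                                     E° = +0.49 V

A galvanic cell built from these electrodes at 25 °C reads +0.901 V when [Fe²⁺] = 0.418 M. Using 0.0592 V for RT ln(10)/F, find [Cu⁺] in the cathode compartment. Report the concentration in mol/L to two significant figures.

0.096 M

Cu⁺/Cu is the cathode, Fe²⁺/Fe the anode: E°cell = +0.95 V, n = 2.
Overall reaction: 2 Cu⁺(aq) + Fe(s) → 2 Cu(s) + Fe²⁺(aq); Q = [Fe²⁺]^1/[Cu⁺]^2.
From E = E° − (0.0592/n) log Q: log Q = (E° − E)·n/0.0592 = (+0.95 − (+0.901))·2/0.0592 = 1.6554.
So 2·log[Cu⁺] = 1·log(0.418) − log Q = -0.3788 − (1.6554) = -2.0342; log[Cu⁺] = -2.0342 / 2 = -1.0171; [Cu⁺] = 10^(-1.0171) ≈ 0.096 M.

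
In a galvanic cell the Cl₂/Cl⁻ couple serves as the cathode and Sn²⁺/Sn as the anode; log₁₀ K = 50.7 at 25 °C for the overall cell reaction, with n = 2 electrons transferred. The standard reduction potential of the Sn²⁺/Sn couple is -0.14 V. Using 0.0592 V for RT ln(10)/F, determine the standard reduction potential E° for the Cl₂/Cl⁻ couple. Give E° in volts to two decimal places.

+1.36 V

E°cell = (0.0592/n)·log K = (0.0592/2)(50.7) = +1.501 V.
Since Cl₂/Cl⁻ is the cathode and Sn²⁺/Sn the anode, E°cell = E°(Cl₂/Cl⁻) − E°(Sn²⁺/Sn).
So E°(Cl₂/Cl⁻) = E°cell + E°(Sn²⁺/Sn) = +1.501 + (-0.14) = +1.36 V.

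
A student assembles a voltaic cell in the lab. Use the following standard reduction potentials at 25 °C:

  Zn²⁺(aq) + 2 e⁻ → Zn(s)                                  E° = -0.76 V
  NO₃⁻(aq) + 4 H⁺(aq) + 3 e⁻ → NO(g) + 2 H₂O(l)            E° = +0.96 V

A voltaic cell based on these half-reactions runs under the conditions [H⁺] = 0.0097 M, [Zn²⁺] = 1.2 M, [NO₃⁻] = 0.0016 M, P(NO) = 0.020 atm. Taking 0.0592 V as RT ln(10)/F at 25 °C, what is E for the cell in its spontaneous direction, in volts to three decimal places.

NO₃⁻/NO is the cathode (higher E°), Zn²⁺/Zn the anode: E°cell = +0.96 − (-0.76) = +1.72 V, n = 6.
Overall: 2 NO₃⁻(aq) + 8 H⁺(aq) + 3 Zn(s) → 2 NO(g) + 4 H₂O(l) + 3 Zn²⁺(aq)
Q = P(NO)^2·[Zn²⁺]^3 / ([NO₃⁻]^2·[H⁺]^8); log Q = 18.537.
E = E° − (0.0592/n) log Q = +1.72 − (0.0592/6)(18.537) = +1.537 V.

+1.537 V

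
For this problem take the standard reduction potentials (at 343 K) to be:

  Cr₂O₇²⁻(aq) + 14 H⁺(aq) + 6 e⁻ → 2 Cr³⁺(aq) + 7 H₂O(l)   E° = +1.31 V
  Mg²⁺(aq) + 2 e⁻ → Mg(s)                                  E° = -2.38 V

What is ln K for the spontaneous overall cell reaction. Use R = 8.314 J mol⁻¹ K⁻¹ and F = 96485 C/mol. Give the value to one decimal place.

749.1

Cathode: Cr₂O₇²⁻/Cr³⁺; anode: Mg²⁺/Mg. E°cell = (+1.31) − (-2.38) = +3.69 V, with n = 6.
ΔG° = −nFE° = −RT ln K, so ln K = nFE°/(RT) = (6)(96485)(+3.69) / ((8.314)(343)) = 749.089.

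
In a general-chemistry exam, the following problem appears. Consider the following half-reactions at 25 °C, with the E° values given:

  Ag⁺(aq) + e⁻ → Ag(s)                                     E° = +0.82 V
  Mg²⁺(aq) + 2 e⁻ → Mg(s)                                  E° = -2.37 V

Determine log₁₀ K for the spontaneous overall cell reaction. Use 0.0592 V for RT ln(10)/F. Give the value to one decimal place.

107.8

Cathode: Ag⁺/Ag; anode: Mg²⁺/Mg. E°cell = +3.19 V, n = 2.
log K = nE°cell / 0.0592 = (2)(+3.19) / 0.0592 = 107.8.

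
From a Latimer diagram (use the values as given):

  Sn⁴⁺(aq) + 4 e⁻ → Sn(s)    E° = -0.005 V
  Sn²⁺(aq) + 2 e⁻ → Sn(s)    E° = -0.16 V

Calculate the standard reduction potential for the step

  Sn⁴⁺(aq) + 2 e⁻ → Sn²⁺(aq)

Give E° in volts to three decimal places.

+0.150 V

Sequential free energies add, so n₃E°₃ = n₁E°₁ + n₂E°₂.
With n₃ = 4, and the known step contributing 2×(-0.16) V, the unknown satisfies 2·E° = 4×(-0.005) − 2×(-0.16) = +0.300.
E° = +0.300 / 2 = +0.150 V.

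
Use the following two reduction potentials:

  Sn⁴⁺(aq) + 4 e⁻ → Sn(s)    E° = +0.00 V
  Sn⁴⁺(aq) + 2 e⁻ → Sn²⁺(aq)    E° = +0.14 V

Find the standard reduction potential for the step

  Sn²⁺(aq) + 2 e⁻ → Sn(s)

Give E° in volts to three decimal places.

Sequential free energies add, so n₃E°₃ = n₁E°₁ + n₂E°₂.
With n₃ = 4, and the known step contributing 2×(+0.14) V, the unknown satisfies 2·E° = 4×(+0.00) − 2×(+0.14) = -0.280.
E° = -0.280 / 2 = -0.140 V.

-0.140 V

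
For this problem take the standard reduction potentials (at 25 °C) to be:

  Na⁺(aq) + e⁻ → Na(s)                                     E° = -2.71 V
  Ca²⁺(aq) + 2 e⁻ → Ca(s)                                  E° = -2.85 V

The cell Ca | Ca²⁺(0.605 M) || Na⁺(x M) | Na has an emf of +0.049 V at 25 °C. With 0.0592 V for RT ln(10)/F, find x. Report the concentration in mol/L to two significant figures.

0.023 M

Na⁺/Na is the cathode, Ca²⁺/Ca the anode: E°cell = +0.14 V, n = 2.
Overall reaction: 2 Na⁺(aq) + Ca(s) → 2 Na(s) + Ca²⁺(aq); Q = [Ca²⁺]^1/[Na⁺]^2.
From E = E° − (0.0592/n) log Q: log Q = (E° − E)·n/0.0592 = (+0.14 − (+0.049))·2/0.0592 = 3.0743.
So 2·log[Na⁺] = 1·log(0.605) − log Q = -0.2182 − (3.0743) = -3.2925; log[Na⁺] = -3.2925 / 2 = -1.6462; [Na⁺] = 10^(-1.6462) ≈ 0.023 M.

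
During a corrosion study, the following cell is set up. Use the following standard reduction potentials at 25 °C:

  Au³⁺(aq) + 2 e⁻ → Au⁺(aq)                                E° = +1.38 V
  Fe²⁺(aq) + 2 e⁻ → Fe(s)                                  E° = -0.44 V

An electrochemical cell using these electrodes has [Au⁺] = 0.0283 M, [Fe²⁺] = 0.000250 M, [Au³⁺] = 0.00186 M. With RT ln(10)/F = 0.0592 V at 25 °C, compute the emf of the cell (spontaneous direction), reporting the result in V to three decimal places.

+1.892 V

Au³⁺/Au⁺ is the cathode (higher E°), Fe²⁺/Fe the anode: E°cell = +1.38 − (-0.44) = +1.82 V, n = 2.
Overall: Au³⁺(aq) + Fe(s) → Au⁺(aq) + Fe²⁺(aq)
Q = [Au⁺]·[Fe²⁺] / ([Au³⁺]); log Q = -2.420.
E = E° − (0.0592/n) log Q = +1.82 − (0.0592/2)(-2.420) = +1.892 V.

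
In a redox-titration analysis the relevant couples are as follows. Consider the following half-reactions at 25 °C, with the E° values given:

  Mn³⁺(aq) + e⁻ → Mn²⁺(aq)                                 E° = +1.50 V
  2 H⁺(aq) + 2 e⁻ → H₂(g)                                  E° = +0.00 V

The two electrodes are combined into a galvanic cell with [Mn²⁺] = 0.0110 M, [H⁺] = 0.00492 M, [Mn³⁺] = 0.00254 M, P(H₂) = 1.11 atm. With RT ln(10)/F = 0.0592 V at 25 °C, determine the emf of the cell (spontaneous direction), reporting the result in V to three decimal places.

+1.600 V

Mn³⁺/Mn²⁺ is the cathode (higher E°), H⁺/H₂ the anode: E°cell = +1.50 − (+0.00) = +1.50 V, n = 2.
Overall: 2 Mn³⁺(aq) + H₂(g) → 2 Mn²⁺(aq) + 2 H⁺(aq)
Q = [Mn²⁺]^2·[H⁺]^2 / ([Mn³⁺]^2·P(H₂)); log Q = -3.388.
E = E° − (0.0592/n) log Q = +1.50 − (0.0592/2)(-3.388) = +1.600 V.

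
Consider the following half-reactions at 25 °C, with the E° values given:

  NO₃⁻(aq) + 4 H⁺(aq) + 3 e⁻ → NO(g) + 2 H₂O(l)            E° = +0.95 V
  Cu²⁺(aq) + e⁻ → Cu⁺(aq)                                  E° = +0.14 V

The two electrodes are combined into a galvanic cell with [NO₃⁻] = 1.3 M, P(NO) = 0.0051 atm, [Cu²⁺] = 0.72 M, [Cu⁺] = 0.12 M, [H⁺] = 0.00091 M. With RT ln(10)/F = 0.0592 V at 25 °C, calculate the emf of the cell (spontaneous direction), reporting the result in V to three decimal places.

NO₃⁻/NO is the cathode (higher E°), Cu²⁺/Cu⁺ the anode: E°cell = +0.95 − (+0.14) = +0.81 V, n = 3.
Overall: NO₃⁻(aq) + 4 H⁺(aq) + 3 Cu⁺(aq) → NO(g) + 2 H₂O(l) + 3 Cu²⁺(aq)
Q = P(NO)·[Cu²⁺]^3 / ([NO₃⁻]·[H⁺]^4·[Cu⁺]^3); log Q = 12.092.
E = E° − (0.0592/n) log Q = +0.81 − (0.0592/3)(12.092) = +0.571 V.

+0.571 V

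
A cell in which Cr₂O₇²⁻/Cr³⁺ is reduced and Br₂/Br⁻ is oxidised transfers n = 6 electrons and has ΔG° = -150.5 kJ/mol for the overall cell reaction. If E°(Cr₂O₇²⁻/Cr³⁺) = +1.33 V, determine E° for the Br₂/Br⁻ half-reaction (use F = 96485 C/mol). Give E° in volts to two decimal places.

E°cell = −ΔG°/(nF) = −(-150.5×10³)/((6)(96485)) = +0.260 V.
Since Cr₂O₇²⁻/Cr³⁺ is the cathode and Br₂/Br⁻ the anode, E°cell = E°(Cr₂O₇²⁻/Cr³⁺) − E°(Br₂/Br⁻).
So E°(Br₂/Br⁻) = E°(Cr₂O₇²⁻/Cr³⁺) − E°cell = (+1.33) − (+0.260) = +1.07 V.

+1.07 V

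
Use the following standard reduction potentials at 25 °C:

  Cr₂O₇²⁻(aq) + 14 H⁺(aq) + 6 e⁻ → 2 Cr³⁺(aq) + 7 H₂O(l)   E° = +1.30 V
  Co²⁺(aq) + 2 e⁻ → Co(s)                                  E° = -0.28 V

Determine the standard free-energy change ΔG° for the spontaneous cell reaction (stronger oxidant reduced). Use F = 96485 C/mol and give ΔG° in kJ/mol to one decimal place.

Cr₂O₇²⁻/Cr³⁺ (E° = +1.30 V) is the cathode; Co²⁺/Co (E° = -0.28 V) is the anode, so E°cell = +1.58 V.
Balancing electrons gives n = 6 (lcm of 6 and 2).
ΔG° = −nFE° = −(6)(96485)(+1.58) = -914,678 J = -914.7 kJ/mol.

-914.7 kJ/mol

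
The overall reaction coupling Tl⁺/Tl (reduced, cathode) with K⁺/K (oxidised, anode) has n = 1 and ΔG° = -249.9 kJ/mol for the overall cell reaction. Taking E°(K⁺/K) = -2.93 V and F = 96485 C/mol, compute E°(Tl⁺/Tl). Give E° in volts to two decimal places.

-0.34 V

E°cell = −ΔG°/(nF) = −(-249.9×10³)/((1)(96485)) = +2.590 V.
Since Tl⁺/Tl is the cathode and K⁺/K the anode, E°cell = E°(Tl⁺/Tl) − E°(K⁺/K).
So E°(Tl⁺/Tl) = E°cell + E°(K⁺/K) = +2.590 + (-2.93) = -0.34 V.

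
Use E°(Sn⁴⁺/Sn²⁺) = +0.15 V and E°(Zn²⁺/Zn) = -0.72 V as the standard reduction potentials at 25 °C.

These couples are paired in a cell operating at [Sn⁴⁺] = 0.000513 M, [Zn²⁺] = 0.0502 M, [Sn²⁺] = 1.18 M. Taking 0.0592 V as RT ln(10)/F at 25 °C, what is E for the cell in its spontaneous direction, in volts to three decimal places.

Sn⁴⁺/Sn²⁺ is the cathode (higher E°), Zn²⁺/Zn the anode: E°cell = +0.15 − (-0.72) = +0.87 V, n = 2.
Overall: Sn⁴⁺(aq) + Zn(s) → Sn²⁺(aq) + Zn²⁺(aq)
Q = [Sn²⁺]·[Zn²⁺] / ([Sn⁴⁺]); log Q = 2.062.
E = E° − (0.0592/n) log Q = +0.87 − (0.0592/2)(2.062) = +0.809 V.

+0.809 V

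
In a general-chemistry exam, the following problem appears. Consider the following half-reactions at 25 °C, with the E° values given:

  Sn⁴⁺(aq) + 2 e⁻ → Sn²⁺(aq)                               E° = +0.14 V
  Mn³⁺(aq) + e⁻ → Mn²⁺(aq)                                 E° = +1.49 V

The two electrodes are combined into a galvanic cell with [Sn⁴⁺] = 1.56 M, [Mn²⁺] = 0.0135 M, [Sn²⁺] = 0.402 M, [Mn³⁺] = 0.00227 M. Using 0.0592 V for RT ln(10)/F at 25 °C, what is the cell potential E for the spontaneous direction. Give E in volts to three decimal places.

+1.287 V

Mn³⁺/Mn²⁺ is the cathode (higher E°), Sn⁴⁺/Sn²⁺ the anode: E°cell = +1.49 − (+0.14) = +1.35 V, n = 2.
Overall: 2 Mn³⁺(aq) + Sn²⁺(aq) → 2 Mn²⁺(aq) + Sn⁴⁺(aq)
Q = [Mn²⁺]^2·[Sn⁴⁺] / ([Mn³⁺]^2·[Sn²⁺]); log Q = 2.138.
E = E° − (0.0592/n) log Q = +1.35 − (0.0592/2)(2.138) = +1.287 V.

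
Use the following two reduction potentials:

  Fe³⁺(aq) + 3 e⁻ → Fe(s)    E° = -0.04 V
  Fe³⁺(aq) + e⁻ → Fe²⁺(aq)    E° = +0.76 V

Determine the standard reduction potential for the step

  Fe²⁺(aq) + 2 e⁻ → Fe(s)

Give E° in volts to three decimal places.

-0.440 V

Sequential free energies add, so n₃E°₃ = n₁E°₁ + n₂E°₂.
With n₃ = 3, and the known step contributing 1×(+0.76) V, the unknown satisfies 2·E° = 3×(-0.04) − 1×(+0.76) = -0.880.
E° = -0.880 / 2 = -0.440 V.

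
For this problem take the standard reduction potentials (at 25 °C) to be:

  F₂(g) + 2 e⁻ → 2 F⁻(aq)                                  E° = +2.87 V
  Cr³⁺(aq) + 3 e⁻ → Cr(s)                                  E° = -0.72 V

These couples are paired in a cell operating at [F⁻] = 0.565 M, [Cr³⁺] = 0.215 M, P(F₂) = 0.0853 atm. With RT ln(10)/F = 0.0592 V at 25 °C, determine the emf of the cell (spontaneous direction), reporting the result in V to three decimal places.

F₂/F⁻ is the cathode (higher E°), Cr³⁺/Cr the anode: E°cell = +2.87 − (-0.72) = +3.59 V, n = 6.
Overall: 3 F₂(g) + 2 Cr(s) → 6 F⁻(aq) + 2 Cr³⁺(aq)
Q = [F⁻]^6·[Cr³⁺]^2 / (P(F₂)^3); log Q = 0.384.
E = E° − (0.0592/n) log Q = +3.59 − (0.0592/6)(0.384) = +3.586 V.

+3.586 V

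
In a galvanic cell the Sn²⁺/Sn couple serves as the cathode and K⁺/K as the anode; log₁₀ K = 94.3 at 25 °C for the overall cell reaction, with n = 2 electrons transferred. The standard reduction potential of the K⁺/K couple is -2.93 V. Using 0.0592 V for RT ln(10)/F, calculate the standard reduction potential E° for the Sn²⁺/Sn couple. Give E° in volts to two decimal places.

E°cell = (0.0592/n)·log K = (0.0592/2)(94.3) = +2.791 V.
Since Sn²⁺/Sn is the cathode and K⁺/K the anode, E°cell = E°(Sn²⁺/Sn) − E°(K⁺/K).
So E°(Sn²⁺/Sn) = E°cell + E°(K⁺/K) = +2.791 + (-2.93) = -0.14 V.

-0.14 V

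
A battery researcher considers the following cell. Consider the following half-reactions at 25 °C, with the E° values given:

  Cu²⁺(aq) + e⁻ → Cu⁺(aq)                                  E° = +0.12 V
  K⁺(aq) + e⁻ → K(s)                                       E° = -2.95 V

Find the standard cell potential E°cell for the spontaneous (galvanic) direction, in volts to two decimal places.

The Cu²⁺/Cu⁺ couple has the higher reduction potential, so it is the cathode; K⁺/K is oxidised at the anode.
E°cell = E°(cathode) − E°(anode) = (+0.12) − (-2.95) = +3.07 V.

+3.07 V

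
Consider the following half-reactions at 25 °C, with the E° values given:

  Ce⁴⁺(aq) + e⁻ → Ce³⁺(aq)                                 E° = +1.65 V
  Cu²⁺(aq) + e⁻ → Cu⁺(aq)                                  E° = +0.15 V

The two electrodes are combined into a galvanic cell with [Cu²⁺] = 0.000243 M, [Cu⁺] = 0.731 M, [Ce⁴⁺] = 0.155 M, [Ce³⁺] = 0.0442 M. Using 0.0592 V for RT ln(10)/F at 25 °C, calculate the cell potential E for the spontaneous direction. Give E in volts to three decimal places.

Ce⁴⁺/Ce³⁺ is the cathode (higher E°), Cu²⁺/Cu⁺ the anode: E°cell = +1.65 − (+0.15) = +1.50 V, n = 1.
Overall: Ce⁴⁺(aq) + Cu⁺(aq) → Ce³⁺(aq) + Cu²⁺(aq)
Q = [Ce³⁺]·[Cu²⁺] / ([Ce⁴⁺]·[Cu⁺]); log Q = -4.023.
E = E° − (0.0592/n) log Q = +1.50 − (0.0592/1)(-4.023) = +1.738 V.

+1.738 V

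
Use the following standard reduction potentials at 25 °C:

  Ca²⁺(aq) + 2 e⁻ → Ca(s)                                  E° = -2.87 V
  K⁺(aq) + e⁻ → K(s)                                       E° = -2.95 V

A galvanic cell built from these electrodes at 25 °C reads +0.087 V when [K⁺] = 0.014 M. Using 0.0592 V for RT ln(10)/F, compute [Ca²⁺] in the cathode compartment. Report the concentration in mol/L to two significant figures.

0.00034 M

Ca²⁺/Ca is the cathode, K⁺/K the anode: E°cell = +0.08 V, n = 2.
Overall reaction: Ca²⁺(aq) + 2 K(s) → Ca(s) + 2 K⁺(aq); Q = [K⁺]^2/[Ca²⁺]^1.
From E = E° − (0.0592/n) log Q: log Q = (E° − E)·n/0.0592 = (+0.08 − (+0.087))·2/0.0592 = -0.2365.
So 1·log[Ca²⁺] = 2·log(0.014) − log Q = -3.7077 − (-0.2365) = -3.4712; [Ca²⁺] = 10^(-3.4712) ≈ 0.00034 M.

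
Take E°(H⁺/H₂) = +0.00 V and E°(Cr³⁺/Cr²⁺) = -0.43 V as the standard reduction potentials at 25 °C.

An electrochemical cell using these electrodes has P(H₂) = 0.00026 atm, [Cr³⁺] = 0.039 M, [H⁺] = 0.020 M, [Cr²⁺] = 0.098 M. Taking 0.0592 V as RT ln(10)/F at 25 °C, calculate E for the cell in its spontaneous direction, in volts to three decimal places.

H⁺/H₂ is the cathode (higher E°), Cr³⁺/Cr²⁺ the anode: E°cell = +0.00 − (-0.43) = +0.43 V, n = 2.
Overall: 2 H⁺(aq) + 2 Cr²⁺(aq) → H₂(g) + 2 Cr³⁺(aq)
Q = P(H₂)·[Cr³⁺]^2 / ([H⁺]^2·[Cr²⁺]^2); log Q = -0.987.
E = E° − (0.0592/n) log Q = +0.43 − (0.0592/2)(-0.987) = +0.459 V.

+0.459 V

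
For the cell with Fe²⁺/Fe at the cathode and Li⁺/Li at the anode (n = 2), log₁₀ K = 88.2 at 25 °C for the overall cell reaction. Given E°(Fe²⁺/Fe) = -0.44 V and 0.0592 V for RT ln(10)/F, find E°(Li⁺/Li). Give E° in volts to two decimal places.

E°cell = (0.0592/n)·log K = (0.0592/2)(88.2) = +2.611 V.
Since Fe²⁺/Fe is the cathode and Li⁺/Li the anode, E°cell = E°(Fe²⁺/Fe) − E°(Li⁺/Li).
So E°(Li⁺/Li) = E°(Fe²⁺/Fe) − E°cell = (-0.44) − (+2.611) = -3.05 V.

-3.05 V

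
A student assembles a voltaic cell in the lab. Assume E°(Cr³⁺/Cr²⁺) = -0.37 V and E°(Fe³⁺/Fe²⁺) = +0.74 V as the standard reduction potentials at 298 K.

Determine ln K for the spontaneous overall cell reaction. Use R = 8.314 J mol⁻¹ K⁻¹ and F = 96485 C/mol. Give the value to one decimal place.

Cathode: Fe³⁺/Fe²⁺; anode: Cr³⁺/Cr²⁺. E°cell = (+0.74) − (-0.37) = +1.11 V, with n = 1.
ΔG° = −nFE° = −RT ln K, so ln K = nFE°/(RT) = (1)(96485)(+1.11) / ((8.314)(298)) = 43.227.

43.2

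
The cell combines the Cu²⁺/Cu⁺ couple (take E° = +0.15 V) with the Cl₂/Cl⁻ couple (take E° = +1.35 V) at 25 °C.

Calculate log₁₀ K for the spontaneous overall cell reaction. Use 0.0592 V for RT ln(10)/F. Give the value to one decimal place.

40.5

Cathode: Cl₂/Cl⁻; anode: Cu²⁺/Cu⁺. E°cell = +1.20 V, n = 2.
log K = nE°cell / 0.0592 = (2)(+1.20) / 0.0592 = 40.5.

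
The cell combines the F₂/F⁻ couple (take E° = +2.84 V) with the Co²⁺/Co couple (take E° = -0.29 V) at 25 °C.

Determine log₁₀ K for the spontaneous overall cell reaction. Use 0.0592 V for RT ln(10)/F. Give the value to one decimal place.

Cathode: F₂/F⁻; anode: Co²⁺/Co. E°cell = +3.13 V, n = 2.
log K = nE°cell / 0.0592 = (2)(+3.13) / 0.0592 = 105.7.

105.7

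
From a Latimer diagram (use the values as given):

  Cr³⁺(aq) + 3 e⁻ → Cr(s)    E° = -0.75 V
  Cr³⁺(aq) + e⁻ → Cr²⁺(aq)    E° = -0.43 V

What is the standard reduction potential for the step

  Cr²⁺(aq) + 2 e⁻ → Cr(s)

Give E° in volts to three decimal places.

Sequential free energies add, so n₃E°₃ = n₁E°₁ + n₂E°₂.
With n₃ = 3, and the known step contributing 1×(-0.43) V, the unknown satisfies 2·E° = 3×(-0.75) − 1×(-0.43) = -1.820.
E° = -1.820 / 2 = -0.910 V.

-0.910 V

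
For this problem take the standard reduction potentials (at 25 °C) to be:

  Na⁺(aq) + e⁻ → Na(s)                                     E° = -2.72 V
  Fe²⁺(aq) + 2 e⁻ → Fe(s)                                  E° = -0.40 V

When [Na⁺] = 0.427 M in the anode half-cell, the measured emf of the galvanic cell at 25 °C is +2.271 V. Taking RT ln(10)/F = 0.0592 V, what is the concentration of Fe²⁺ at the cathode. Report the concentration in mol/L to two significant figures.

Fe²⁺/Fe is the cathode, Na⁺/Na the anode: E°cell = +2.32 V, n = 2.
Overall reaction: Fe²⁺(aq) + 2 Na(s) → Fe(s) + 2 Na⁺(aq); Q = [Na⁺]^2/[Fe²⁺]^1.
From E = E° − (0.0592/n) log Q: log Q = (E° − E)·n/0.0592 = (+2.32 − (+2.271))·2/0.0592 = 1.6554.
So 1·log[Fe²⁺] = 2·log(0.427) − log Q = -0.7391 − (1.6554) = -2.3945; [Fe²⁺] = 10^(-2.3945) ≈ 0.0040 M.

0.0040 M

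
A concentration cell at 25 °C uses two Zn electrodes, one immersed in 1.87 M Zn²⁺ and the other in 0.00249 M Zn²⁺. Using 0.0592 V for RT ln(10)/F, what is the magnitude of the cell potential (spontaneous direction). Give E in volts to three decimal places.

For a concentration cell E°cell = 0. The 1.87 M side is the cathode (reduction is favoured where [Zn²⁺] is higher).
With n = 2, E = −(0.0592/2) log([Zn²⁺]ₐₙ/[Zn²⁺]꜀ₐₜ) = −(0.0592/2) log(0.00249/1.87) = −(0.0592/2)(-2.876) = +0.085 V.

+0.085 V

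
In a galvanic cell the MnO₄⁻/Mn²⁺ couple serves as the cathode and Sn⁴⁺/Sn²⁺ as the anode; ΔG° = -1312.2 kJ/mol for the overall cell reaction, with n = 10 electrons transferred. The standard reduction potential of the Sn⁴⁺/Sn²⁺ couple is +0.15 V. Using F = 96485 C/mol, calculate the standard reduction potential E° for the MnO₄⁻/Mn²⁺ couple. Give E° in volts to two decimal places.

+1.51 V

E°cell = −ΔG°/(nF) = −(-1312.2×10³)/((10)(96485)) = +1.360 V.
Since MnO₄⁻/Mn²⁺ is the cathode and Sn⁴⁺/Sn²⁺ the anode, E°cell = E°(MnO₄⁻/Mn²⁺) − E°(Sn⁴⁺/Sn²⁺).
So E°(MnO₄⁻/Mn²⁺) = E°cell + E°(Sn⁴⁺/Sn²⁺) = +1.360 + (+0.15) = +1.51 V.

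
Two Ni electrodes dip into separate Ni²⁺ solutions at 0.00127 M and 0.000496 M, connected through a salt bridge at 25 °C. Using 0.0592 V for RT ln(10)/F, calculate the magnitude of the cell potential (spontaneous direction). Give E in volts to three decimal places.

+0.012 V

For a concentration cell E°cell = 0. The 0.00127 M side is the cathode (reduction is favoured where [Ni²⁺] is higher).
With n = 2, E = −(0.0592/2) log([Ni²⁺]ₐₙ/[Ni²⁺]꜀ₐₜ) = −(0.0592/2) log(0.000496/0.00127) = −(0.0592/2)(-0.408) = +0.012 V.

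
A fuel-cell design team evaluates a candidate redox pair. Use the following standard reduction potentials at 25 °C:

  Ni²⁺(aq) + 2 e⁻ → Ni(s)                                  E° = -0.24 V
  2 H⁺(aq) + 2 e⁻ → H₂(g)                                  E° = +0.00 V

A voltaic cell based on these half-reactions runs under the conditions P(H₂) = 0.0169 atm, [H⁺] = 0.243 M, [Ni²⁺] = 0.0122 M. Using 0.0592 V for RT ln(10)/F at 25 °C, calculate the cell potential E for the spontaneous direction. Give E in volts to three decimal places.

+0.313 V

H⁺/H₂ is the cathode (higher E°), Ni²⁺/Ni the anode: E°cell = +0.00 − (-0.24) = +0.24 V, n = 2.
Overall: 2 H⁺(aq) + Ni(s) → H₂(g) + Ni²⁺(aq)
Q = P(H₂)·[Ni²⁺] / ([H⁺]^2); log Q = -2.457.
E = E° − (0.0592/n) log Q = +0.24 − (0.0592/2)(-2.457) = +0.313 V.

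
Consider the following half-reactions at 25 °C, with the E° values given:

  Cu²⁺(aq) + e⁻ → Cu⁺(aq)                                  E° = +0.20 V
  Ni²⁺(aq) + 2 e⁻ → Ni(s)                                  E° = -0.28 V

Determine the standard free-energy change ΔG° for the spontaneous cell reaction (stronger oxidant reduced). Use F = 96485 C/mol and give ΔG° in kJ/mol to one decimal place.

Cu²⁺/Cu⁺ (E° = +0.20 V) is the cathode; Ni²⁺/Ni (E° = -0.28 V) is the anode, so E°cell = +0.48 V.
Balancing electrons gives n = 2 (lcm of 1 and 2).
ΔG° = −nFE° = −(2)(96485)(+0.48) = -92,626 J = -92.6 kJ/mol.

-92.6 kJ/mol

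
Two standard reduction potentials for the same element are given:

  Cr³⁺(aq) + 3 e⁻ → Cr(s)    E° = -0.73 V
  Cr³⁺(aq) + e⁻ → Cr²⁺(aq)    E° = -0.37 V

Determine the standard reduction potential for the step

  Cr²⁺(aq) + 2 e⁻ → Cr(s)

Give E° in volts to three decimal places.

Sequential free energies add, so n₃E°₃ = n₁E°₁ + n₂E°₂.
With n₃ = 3, and the known step contributing 1×(-0.37) V, the unknown satisfies 2·E° = 3×(-0.73) − 1×(-0.37) = -1.820.
E° = -1.820 / 2 = -0.910 V.

-0.910 V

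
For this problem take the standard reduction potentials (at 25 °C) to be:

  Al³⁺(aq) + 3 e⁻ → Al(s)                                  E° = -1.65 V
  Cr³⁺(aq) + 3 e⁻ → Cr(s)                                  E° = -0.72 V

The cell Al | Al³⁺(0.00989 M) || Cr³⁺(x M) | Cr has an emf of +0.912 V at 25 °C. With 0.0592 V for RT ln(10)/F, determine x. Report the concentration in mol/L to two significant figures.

0.0012 M

Cr³⁺/Cr is the cathode, Al³⁺/Al the anode: E°cell = +0.93 V, n = 3.
Overall reaction: Cr³⁺(aq) + Al(s) → Cr(s) + Al³⁺(aq); Q = [Al³⁺]^1/[Cr³⁺]^1.
From E = E° − (0.0592/n) log Q: log Q = (E° − E)·n/0.0592 = (+0.93 − (+0.912))·3/0.0592 = 0.9122.
So 1·log[Cr³⁺] = 1·log(0.00989) − log Q = -2.0048 − (0.9122) = -2.9170; [Cr³⁺] = 10^(-2.9170) ≈ 0.0012 M.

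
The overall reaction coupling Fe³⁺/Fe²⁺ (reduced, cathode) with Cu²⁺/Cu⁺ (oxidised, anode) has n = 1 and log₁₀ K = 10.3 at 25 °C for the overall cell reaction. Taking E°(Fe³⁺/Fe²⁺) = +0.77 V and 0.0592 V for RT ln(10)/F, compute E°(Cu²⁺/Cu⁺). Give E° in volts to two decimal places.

+0.16 V

E°cell = (0.0592/n)·log K = (0.0592/1)(10.3) = +0.610 V.
Since Fe³⁺/Fe²⁺ is the cathode and Cu²⁺/Cu⁺ the anode, E°cell = E°(Fe³⁺/Fe²⁺) − E°(Cu²⁺/Cu⁺).
So E°(Cu²⁺/Cu⁺) = E°(Fe³⁺/Fe²⁺) − E°cell = (+0.77) − (+0.610) = +0.16 V.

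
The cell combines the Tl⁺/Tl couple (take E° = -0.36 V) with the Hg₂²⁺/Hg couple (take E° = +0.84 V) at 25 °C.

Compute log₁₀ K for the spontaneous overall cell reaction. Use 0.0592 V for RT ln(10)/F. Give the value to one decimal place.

40.5

Cathode: Hg₂²⁺/Hg; anode: Tl⁺/Tl. E°cell = +1.20 V, n = 2.
log K = nE°cell / 0.0592 = (2)(+1.20) / 0.0592 = 40.5.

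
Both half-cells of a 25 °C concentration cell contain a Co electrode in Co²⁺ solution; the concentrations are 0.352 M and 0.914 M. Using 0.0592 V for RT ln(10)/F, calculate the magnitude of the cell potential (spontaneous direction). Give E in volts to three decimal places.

For a concentration cell E°cell = 0. The 0.914 M side is the cathode (reduction is favoured where [Co²⁺] is higher).
With n = 2, E = −(0.0592/2) log([Co²⁺]ₐₙ/[Co²⁺]꜀ₐₜ) = −(0.0592/2) log(0.352/0.914) = −(0.0592/2)(-0.414) = +0.012 V.

+0.012 V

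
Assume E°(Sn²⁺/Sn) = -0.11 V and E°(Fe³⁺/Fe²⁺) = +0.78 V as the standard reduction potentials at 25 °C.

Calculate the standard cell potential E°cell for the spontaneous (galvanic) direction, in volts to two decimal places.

+0.89 V

The Fe³⁺/Fe²⁺ couple has the higher reduction potential, so it is the cathode; Sn²⁺/Sn is oxidised at the anode.
E°cell = E°(cathode) − E°(anode) = (+0.78) − (-0.11) = +0.89 V.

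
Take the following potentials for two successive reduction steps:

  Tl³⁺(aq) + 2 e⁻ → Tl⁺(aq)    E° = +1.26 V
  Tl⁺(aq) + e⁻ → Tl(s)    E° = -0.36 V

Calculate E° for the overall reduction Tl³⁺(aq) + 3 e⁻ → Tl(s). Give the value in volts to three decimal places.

Adding the free-energy changes (−nFE°) of the two steps gives −n₃FE°₃ = −n₁FE°₁ − n₂FE°₂.
E°₃ = (2×+1.26 + 1×-0.36) / 3 = (+2.160) / 3 = +0.720 V.

+0.720 V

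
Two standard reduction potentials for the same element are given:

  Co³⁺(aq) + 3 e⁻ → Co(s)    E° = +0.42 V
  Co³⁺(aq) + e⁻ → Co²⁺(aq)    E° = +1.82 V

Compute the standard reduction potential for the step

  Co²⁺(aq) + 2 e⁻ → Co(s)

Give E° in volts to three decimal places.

-0.280 V

Sequential free energies add, so n₃E°₃ = n₁E°₁ + n₂E°₂.
With n₃ = 3, and the known step contributing 1×(+1.82) V, the unknown satisfies 2·E° = 3×(+0.42) − 1×(+1.82) = -0.560.
E° = -0.560 / 2 = -0.280 V.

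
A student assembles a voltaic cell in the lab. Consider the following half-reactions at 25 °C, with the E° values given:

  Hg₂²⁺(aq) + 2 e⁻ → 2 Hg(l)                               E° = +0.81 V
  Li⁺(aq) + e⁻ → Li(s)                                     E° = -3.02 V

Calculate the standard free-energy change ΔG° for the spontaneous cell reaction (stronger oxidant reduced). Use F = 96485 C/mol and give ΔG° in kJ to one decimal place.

-739.1 kJ

Hg₂²⁺/Hg (E° = +0.81 V) is the cathode; Li⁺/Li (E° = -3.02 V) is the anode, so E°cell = +3.83 V.
Balancing electrons gives n = 2 (lcm of 2 and 1).
ΔG° = −nFE° = −(2)(96485)(+3.83) = -739,075 J = -739.1 kJ.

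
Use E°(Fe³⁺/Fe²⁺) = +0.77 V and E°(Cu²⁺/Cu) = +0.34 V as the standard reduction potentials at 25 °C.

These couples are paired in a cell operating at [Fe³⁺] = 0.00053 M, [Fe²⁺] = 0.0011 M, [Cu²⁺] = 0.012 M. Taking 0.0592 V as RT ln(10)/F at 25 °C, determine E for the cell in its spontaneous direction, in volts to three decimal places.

+0.468 V

Fe³⁺/Fe²⁺ is the cathode (higher E°), Cu²⁺/Cu the anode: E°cell = +0.77 − (+0.34) = +0.43 V, n = 2.
Overall: 2 Fe³⁺(aq) + Cu(s) → 2 Fe²⁺(aq) + Cu²⁺(aq)
Q = [Fe²⁺]^2·[Cu²⁺] / ([Fe³⁺]^2); log Q = -1.287.
E = E° − (0.0592/n) log Q = +0.43 − (0.0592/2)(-1.287) = +0.468 V.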